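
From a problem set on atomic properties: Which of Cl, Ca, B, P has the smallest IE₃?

P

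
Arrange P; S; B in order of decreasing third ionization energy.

B, S, P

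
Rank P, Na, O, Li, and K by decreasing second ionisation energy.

After 1 electron has been removed, what remains? P⁺ still has 4 valence electrons; Na⁺ is the bare [Ne] core; O⁺ still has 5 valence electrons; Li⁺ is the bare [He] core; K⁺ is the bare [Ar] core.
Usually core removal costs more than valence removal, but here the competition is close: a tightly held n=2 valence electron can cost more to remove than an n=3 core electron, so the actual values have to decide it.
Valence configurations: P⁺ [Ne]3s²3p², O⁺ [He]2s²2p³.
Tabulated IE_2 (kJ/mol): P 1907, Na 4562, O 3388, Li 7298, K 3052.
So the second ionization energies run P < K < O < Na < Li.

Li > Na > O > K > P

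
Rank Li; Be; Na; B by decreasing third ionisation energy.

Consider each +2 ion: Li²⁺ is already 1 electron into the core; Be²⁺ is the bare [He] core; Na²⁺ is already 1 electron into the core; B²⁺ still has 1 valence electron.
Core electrons are held far more tightly than valence electrons, so Na, Li and Be top the IE_3 order.
Tabulated IE_3 (kJ/mol): Li 11815, Be 14849, Na 6910, B 3660.
Hence IE_3: B < Na < Li < Be.

Be, Li, Na, B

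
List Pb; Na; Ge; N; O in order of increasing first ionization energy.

Na < Pb < Ge < O < N

N is in period 2, group 15; O is in period 2, group 16; Na is in period 3, group 1; Ge is in period 4, group 14; Pb is in period 6, group 14.
Removing the outermost electron gets harder across a period and easier down a group.
These span different periods and groups, so the two trends combine.
Pb > Na: the two effects oppose for this pair; the across-period effect wins (716 vs 496 kJ/mol).
Ge > Pb: Ge sits above Pb in group 14, so the down-group effect alone puts Ge higher.
O > Ge: both effects reinforce here, so O is clearly the higher of the two.
N > O: this pair runs against the simple trend — see the exception note.
Note the exception: N has a higher first ionization energy than O, contrary to the simple trend — pairing an electron in O's 2p⁴ costs repulsion energy, so O ionizes more easily than half-filled N (2p³).
Approximate values (kJ/mol): N 1402, O 1314, Na 496, Ge 762, Pb 716.
So from lowest to highest: Na < Pb < Ge < O < N.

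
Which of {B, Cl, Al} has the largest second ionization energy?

B

After 1 electron has been removed, what remains? B⁺ still has 2 valence electrons; Cl⁺ still has 6 valence electrons; Al⁺ still has 2 valence electrons.
All are still removing valence electrons, so compare the +1 ions as you would atoms: IE_2 generally rises across a period (higher Z_eff) and falls down a group (larger shell), subject to the usual subshell exceptions.
Valence configurations: B⁺ [He]2s², Cl⁺ [Ne]3s²3p⁴, Al⁺ [Ne]3s².
The numbers (kJ/mol): B 2427, Cl 2298, Al 1817.
Putting it together, IE_2: Al < Cl < B.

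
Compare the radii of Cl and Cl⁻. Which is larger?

Forming Cl⁻ adds 1 electron to Cl. More electron–electron repulsion in the same shell, with unchanged nuclear charge, lets the cloud expand.
An anion is larger than its parent atom: Cl⁻ > Cl.

Cl⁻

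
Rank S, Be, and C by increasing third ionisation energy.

S, C, Be

After 2 electrons have been removed, what remains? S²⁺ still has 4 valence electrons; Be²⁺ is the bare [He] core; C²⁺ still has 2 valence electrons.
Pulling an electron out of a noble-gas core costs far more than removing a remaining valence electron, so Be sits at the high end of IE_3.
Valence configurations: S²⁺ [Ne]3s²3p², C²⁺ [He]2s².
Approximate IE_3 values (kJ/mol): S 3357, Be 14849, C 4620.
So the third ionization energies run S < C < Be.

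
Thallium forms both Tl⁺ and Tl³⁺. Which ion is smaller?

Tl³⁺

Both ions have Z = 81 protons, but Tl³⁺ has lost more electrons, so its remaining electrons feel a larger effective nuclear charge per electron and are pulled in more tightly.
Higher positive charge → smaller ion, so Tl⁺ > Tl³⁺.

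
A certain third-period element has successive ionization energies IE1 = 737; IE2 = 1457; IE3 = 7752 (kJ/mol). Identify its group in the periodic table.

Group 2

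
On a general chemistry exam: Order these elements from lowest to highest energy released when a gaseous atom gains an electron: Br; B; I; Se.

B < Se < I < Br

B is in period 2, group 13; Se is in period 4, group 16; Br is in period 4, group 17; I is in period 5, group 17.
Atoms with high Z_eff and room in the valence shell (especially the halogens) have the most exothermic electron affinities.
Here both period and group differ, so the two effects have to be weighed against each other.
Se > B: period and group pull opposite ways; the across-period shift dominates (195 vs 27 kJ/mol).
I > Se: period and group pull opposite ways; the across-period shift dominates (295 vs 195 kJ/mol).
Br > I: Br sits above I in group 17, so the down-group effect alone puts Br higher.
For reference (kJ/mol): B 27, Se 195, Br 325, I 295.
So from lowest to highest: B < Se < I < Br.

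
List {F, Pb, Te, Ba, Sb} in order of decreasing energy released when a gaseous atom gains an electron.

F > Te > Sb > Pb > Ba

F is in period 2, group 17; Sb is in period 5, group 15; Te is in period 5, group 16; Ba is in period 6, group 2; Pb is in period 6, group 14.
Atoms with high Z_eff and room in the valence shell (especially the halogens) have the most exothermic electron affinities.
Neither a single period nor a single group — weigh both effects.
Pb > Ba: Pb lies to the right of Ba in period 6, so the across-period effect alone puts Pb higher.
Sb > Pb: both effects reinforce here, so Sb is clearly the higher of the two.
Te > Sb: both are in period 5; the period trend gives Te the larger value.
F > Te: both effects reinforce here, so F is clearly the higher of the two.
For reference (kJ/mol): F 328, Sb 103, Te 190, Ba 14, Pb 35.
So from highest to lowest: F > Te > Sb > Pb > Ba.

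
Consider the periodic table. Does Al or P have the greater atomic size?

Al

Al is in period 3, group 13; P is in period 3, group 15.
Radius decreases left→right (rising Z_eff, same n) and increases top→bottom (higher n).
All lie in period 3, so atomic radius increases right to left.
So Al has the greater atomic size (Al > P).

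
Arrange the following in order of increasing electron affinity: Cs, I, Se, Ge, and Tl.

Ge is in period 4, group 14; Se is in period 4, group 16; I is in period 5, group 17; Cs is in period 6, group 1; Tl is in period 6, group 13.
Adding an electron releases more energy for atoms nearer the top right (short of the noble gases).
Here both period and group differ, so the two effects have to be weighed against each other.
Cs > Tl: this pair runs against the simple trend — see the exception note.
Ge > Cs: relative to Cs, both the across-period and down-group shifts push Ge's electron affinity up.
Se > Ge: Se lies to the right of Ge in period 4, so the across-period effect alone puts Se higher.
I > Se: period and group pull opposite ways; the across-period shift dominates (295 vs 195 kJ/mol).
Note the exception: Cs has a higher electron affinity than Tl, contrary to the simple trend — Tl's ns²np¹ configuration gives only a small electron affinity — the sparsely filled np subshell binds an added electron weakly.
Tabulated electron affinity (kJ/mol): Ge 119, Se 195, I 295, Cs 46, Tl 19.
So from lowest to highest: Tl < Cs < Ge < Se < I.

Tl < Cs < Ge < Se < I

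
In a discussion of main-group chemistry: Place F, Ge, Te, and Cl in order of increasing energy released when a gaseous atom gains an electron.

Ge, Te, F, Cl

F is in period 2, group 17; Cl is in period 3, group 17; Ge is in period 4, group 14; Te is in period 5, group 16.
Adding an electron releases more energy for atoms nearer the top right (short of the noble gases).
Neither a single period nor a single group — weigh both effects.
Te > Ge: period and group pull opposite ways; the across-period shift dominates (190 vs 119 kJ/mol).
F > Te: both effects reinforce here, so F is clearly the higher of the two.
Cl > F: this pair runs against the simple trend — see the exception note.
Note the exception: Cl has a higher electron affinity than F, contrary to the simple trend — F's small 2p subshell makes the incoming electron feel strong e⁻–e⁻ repulsion, so Cl actually releases more energy on gaining an electron.
For reference (kJ/mol): F 328, Cl 349, Ge 119, Te 190.
So from lowest to highest: Ge < Te < F < Cl.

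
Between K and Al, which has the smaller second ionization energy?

Al

Consider each +1 ion: K⁺ is the bare [Ar] core; Al⁺ still has 2 valence electrons.
Core electrons are held far more tightly than valence electrons, so K tops the IE_2 order.
Approximate IE_2 values (kJ/mol): K 3052, Al 1817.
So the second ionization energies run Al < K.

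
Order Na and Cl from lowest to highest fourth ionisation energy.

Cl < Na

The fourth ionization energy removes an electron from the +3 ion. For each element: Na³⁺ is already 2 electrons into the core; Cl³⁺ still has 4 valence electrons.
Breaking into a closed-shell core is much more expensive than removing a leftover valence electron — Na has the largest IE_4 here.
Approximate IE_4 values (kJ/mol): Na 9543, Cl 5159.
So the fourth ionization energies run Cl < Na.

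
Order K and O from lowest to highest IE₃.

Consider each +2 ion: K²⁺ is already 1 electron into the core; O²⁺ still has 4 valence electrons.
Usually core removal costs more than valence removal, but here the competition is close: a tightly held n=2 valence electron can cost more to remove than an n=3 core electron, so the actual values have to decide it.
Approximate IE_3 values (kJ/mol): K 4420, O 5300.
Hence IE_3: K < O.

K < O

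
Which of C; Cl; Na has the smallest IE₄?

The fourth ionization energy removes an electron from the +3 ion. For each element: C³⁺ still has 1 valence electron; Cl³⁺ still has 4 valence electrons; Na³⁺ is already 2 electrons into the core.
Pulling an electron out of a noble-gas core costs far more than removing a remaining valence electron, so Na sits at the high end of IE_4.
Valence configurations: C³⁺ [He]2s¹, Cl³⁺ [Ne]3s²3p².
Tabulated IE_4 (kJ/mol): C 6223, Cl 5159, Na 9543.
Overall IE_4 order: Cl < C < Na.

Cl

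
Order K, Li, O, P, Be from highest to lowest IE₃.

Be, Li, O, K, P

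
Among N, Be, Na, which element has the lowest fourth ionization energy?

N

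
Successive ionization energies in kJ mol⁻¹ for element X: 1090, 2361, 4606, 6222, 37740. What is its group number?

Group 14

Look for the largest jump between consecutive ionization energies: IE5/IE4 ≈ 6.1, far larger than any earlier ratio.
That jump marks the point where a core electron is being removed. So the atom has 4 valence electrons.
A main-group element with 4 valence electrons is in group 14.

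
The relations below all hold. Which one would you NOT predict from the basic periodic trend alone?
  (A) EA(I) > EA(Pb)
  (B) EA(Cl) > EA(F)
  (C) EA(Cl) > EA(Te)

(B)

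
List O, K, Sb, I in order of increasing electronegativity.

O is in period 2, group 16; K is in period 4, group 1; Sb is in period 5, group 15; I is in period 5, group 17.
EN rises left→right (higher Z_eff, smaller atoms) and falls top→bottom (larger, more shielded atoms).
These span different periods and groups, so the two trends combine.
Sb > K: the two effects oppose for this pair; the across-period effect wins (2.05 vs 0.82).
I > Sb: I lies to the right of Sb in period 5, so the across-period effect alone puts I higher.
O > I: period and group pull opposite ways; the down-group shift dominates (3.44 vs 2.66).
Tabulated electronegativity (Pauling): O 3.44, K 0.82, Sb 2.05, I 2.66.
So from lowest to highest: K < Sb < I < O.

K < Sb < I < O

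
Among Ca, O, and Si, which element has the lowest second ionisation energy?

IE_2 is the cost of taking one more electron from the +1 cation: Ca⁺ still has 1 valence electron; O⁺ still has 5 valence electrons; Si⁺ still has 3 valence electrons.
All are still removing valence electrons, so compare the +1 ions as you would atoms: IE_2 generally rises across a period (higher Z_eff) and falls down a group (larger shell), subject to the usual subshell exceptions.
Valence configurations: Ca⁺ [Ar]4s¹, O⁺ [He]2s²2p³, Si⁺ [Ne]3s²3p¹.
Tabulated IE_2 (kJ/mol): Ca 1145, O 3388, Si 1577.
Overall IE_2 order: Ca < Si < O.

Ca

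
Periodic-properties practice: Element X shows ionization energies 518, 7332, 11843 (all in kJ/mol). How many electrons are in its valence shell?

1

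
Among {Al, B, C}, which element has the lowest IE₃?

After 2 electrons have been removed, what remains? Al²⁺ still has 1 valence electron; B²⁺ still has 1 valence electron; C²⁺ still has 2 valence electrons.
All are still removing valence electrons, so compare the +2 ions as you would atoms: IE_3 generally rises across a period (higher Z_eff) and falls down a group (larger shell), subject to the usual subshell exceptions.
Valence configurations: Al²⁺ [Ne]3s¹, B²⁺ [He]2s¹, C²⁺ [He]2s².
Approximate IE_3 values (kJ/mol): Al 2745, B 3660, C 4620.
So the third ionization energies run Al < B < C.

Al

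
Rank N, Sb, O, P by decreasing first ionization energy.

N, O, P, Sb

N is in period 2, group 15; O is in period 2, group 16; P is in period 3, group 15; Sb is in period 5, group 15.
Across a period the outer electron is held more tightly (higher IE₁); down a group it sits in a higher shell, more shielded, and comes off more easily.
These span different periods and groups, so the two trends combine.
P > Sb: they share group 15; the group trend gives P the larger value.
O > P: relative to P, both the across-period and down-group shifts push O's first ionization energy up.
N > O: this pair runs against the simple trend — see the exception note.
Note the exception: N has a higher first ionization energy than O, contrary to the simple trend — pairing an electron in O's 2p⁴ costs repulsion energy, so O ionizes more easily than half-filled N (2p³).
Approximate values (kJ/mol): N 1402, O 1314, P 1012, Sb 831.
So from highest to lowest: N > O > P > Sb.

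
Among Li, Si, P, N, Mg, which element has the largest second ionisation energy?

The second ionization energy removes an electron from the +1 ion. For each element: Li⁺ is the bare [He] core; Si⁺ still has 3 valence electrons; P⁺ still has 4 valence electrons; N⁺ still has 4 valence electrons; Mg⁺ still has 1 valence electron.
Core electrons are held far more tightly than valence electrons, so Li tops the IE_2 order.
Valence configurations: Si⁺ [Ne]3s²3p¹, P⁺ [Ne]3s²3p², N⁺ [He]2s²2p², Mg⁺ [Ne]3s¹.
Tabulated IE_2 (kJ/mol): Li 7298, Si 1577, P 1907, N 2856, Mg 1451.
Overall IE_2 order: Mg < Si < P < N < Li.

Li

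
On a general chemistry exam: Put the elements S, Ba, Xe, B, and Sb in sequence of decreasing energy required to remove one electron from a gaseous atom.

Xe, S, Sb, B, Ba

B is in period 2, group 13; S is in period 3, group 16; Sb is in period 5, group 15; Xe is in period 5, group 18; Ba is in period 6, group 2.
Removing the outermost electron gets harder across a period and easier down a group.
Here both period and group differ, so the two effects have to be weighed against each other.
B > Ba: both effects reinforce here, so B is clearly the higher of the two.
Sb > B: period and group pull opposite ways; the across-period shift dominates (831 vs 801 kJ/mol).
S > Sb: both effects reinforce here, so S is clearly the higher of the two.
Xe > S: period and group pull opposite ways; the across-period shift dominates (1170 vs 1000 kJ/mol).
Approximate values (kJ/mol): B 801, S 1000, Sb 831, Xe 1170, Ba 503.
So from highest to lowest: Xe > S > Sb > B > Ba.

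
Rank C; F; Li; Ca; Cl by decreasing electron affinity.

Cl > F > C > Li > Ca

Li is in period 2, group 1; C is in period 2, group 14; F is in period 2, group 17; Cl is in period 3, group 17; Ca is in period 4, group 2.
Electron affinity generally becomes more exothermic across a period toward the halogens and less exothermic down a group.
These span different periods and groups, so the two trends combine.
Li > Ca: period and group pull opposite ways; the down-group shift dominates (60 vs 2 kJ/mol).
C > Li: C lies to the right of Li in period 2, so the across-period effect alone puts C higher.
F > C: F lies to the right of C in period 2, so the across-period effect alone puts F higher.
Cl > F: this pair runs against the simple trend — see the exception note.
Note the exception: Cl has a higher electron affinity than F, contrary to the simple trend — F's small 2p subshell makes the incoming electron feel strong e⁻–e⁻ repulsion, so Cl actually releases more energy on gaining an electron.
Approximate values (kJ/mol): Li 60, C 122, F 328, Cl 349, Ca 2.
So from highest to lowest: Cl > F > C > Li > Ca.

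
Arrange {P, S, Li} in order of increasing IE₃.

The third ionization energy removes an electron from the +2 ion. For each element: P²⁺ still has 3 valence electrons; S²⁺ still has 4 valence electrons; Li²⁺ is already 1 electron into the core.
Pulling an electron out of a noble-gas core costs far more than removing a remaining valence electron, so Li sits at the high end of IE_3.
Valence configurations: P²⁺ [Ne]3s²3p¹, S²⁺ [Ne]3s²3p².
Tabulated IE_3 (kJ/mol): P 2914, S 3357, Li 11815.
Putting it together, IE_3: P < S < Li.

P < S < Li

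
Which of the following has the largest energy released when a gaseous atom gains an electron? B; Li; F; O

F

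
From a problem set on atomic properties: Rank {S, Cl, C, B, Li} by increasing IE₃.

S < B < Cl < C < Li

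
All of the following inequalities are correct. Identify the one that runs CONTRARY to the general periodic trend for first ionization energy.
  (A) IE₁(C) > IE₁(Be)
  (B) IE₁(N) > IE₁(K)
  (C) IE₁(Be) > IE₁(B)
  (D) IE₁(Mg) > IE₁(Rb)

(C)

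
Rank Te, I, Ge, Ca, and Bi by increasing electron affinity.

Ca is in period 4, group 2; Ge is in period 4, group 14; Te is in period 5, group 16; I is in period 5, group 17; Bi is in period 6, group 15.
Adding an electron releases more energy for atoms nearer the top right (short of the noble gases).
Neither a single period nor a single group — weigh both effects.
Bi > Ca: period and group pull opposite ways; the across-period shift dominates (91 vs 2 kJ/mol).
Ge > Bi: the two effects oppose for this pair; the down-group effect wins (119 vs 91 kJ/mol).
Te > Ge: period and group pull opposite ways; the across-period shift dominates (190 vs 119 kJ/mol).
I > Te: both are in period 5; the period trend gives I the larger value.
Approximate values (kJ/mol): Ca 2, Ge 119, Te 190, I 295, Bi 91.
So from lowest to highest: Ca < Bi < Ge < Te < I.

Ca < Bi < Ge < Te < I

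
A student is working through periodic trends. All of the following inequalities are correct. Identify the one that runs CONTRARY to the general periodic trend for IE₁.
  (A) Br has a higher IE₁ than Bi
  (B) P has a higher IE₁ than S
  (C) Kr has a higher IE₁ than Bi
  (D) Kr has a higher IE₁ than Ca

(B)

The general trend: IE₁ increases across a period and decreases down a group.
(A) Br (period 4, group 17) vs Bi (period 6, group 15): the stated order agrees with the simple trend.
(B) P (period 3, group 15) vs S (period 3, group 16): the stated order contradicts the simple trend.
(C) Kr (period 4, group 18) vs Bi (period 6, group 15): the stated order agrees with the simple trend.
(D) Kr (period 4, group 18) vs Ca (period 4, group 2): the stated order agrees with the simple trend.
The exception is (B): S (3p⁴) ionizes more easily than half-filled P (3p³) because the paired 3p electron in S is pushed out by e⁻–e⁻ repulsion.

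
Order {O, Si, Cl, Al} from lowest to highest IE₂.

Si < Al < Cl < O

Consider each +1 ion: O⁺ still has 5 valence electrons; Si⁺ still has 3 valence electrons; Cl⁺ still has 6 valence electrons; Al⁺ still has 2 valence electrons.
All are still removing valence electrons, so compare the +1 ions as you would atoms: IE_2 generally rises across a period (higher Z_eff) and falls down a group (larger shell), subject to the usual subshell exceptions.
Valence configurations: O⁺ [He]2s²2p³, Si⁺ [Ne]3s²3p¹, Cl⁺ [Ne]3s²3p⁴, Al⁺ [Ne]3s².
Si⁺ loses a lone 3p electron whereas Al⁺ must break into a filled 3s² pair, so IE_2(Al) > IE_2(Si) even though Si has the higher nuclear charge.
Tabulated IE_2 (kJ/mol): O 3388, Si 1577, Cl 2298, Al 1817.
Putting it together, IE_2: Si < Al < Cl < O.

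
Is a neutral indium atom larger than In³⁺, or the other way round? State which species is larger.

Forming In³⁺ removes 3 electrons from In. Fewer electrons for the same nuclear charge means less shielding and a higher Z_eff on the remaining electrons, and for main-group metals the entire outer shell is lost.
A cation is smaller than its parent atom: In³⁺ < In.

In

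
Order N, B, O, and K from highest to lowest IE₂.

O > K > N > B

After 1 electron has been removed, what remains? N⁺ still has 4 valence electrons; B⁺ still has 2 valence electrons; O⁺ still has 5 valence electrons; K⁺ is the bare [Ar] core.
Usually core removal costs more than valence removal, but here the competition is close: a tightly held n=2 valence electron can cost more to remove than an n=3 core electron, so the actual values have to decide it.
Valence configurations: N⁺ [He]2s²2p², B⁺ [He]2s², O⁺ [He]2s²2p³.
Tabulated IE_2 (kJ/mol): N 2856, B 2427, O 3388, K 3052.
Hence IE_2: B < N < K < O.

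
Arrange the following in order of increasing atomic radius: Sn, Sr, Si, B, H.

H, B, Si, Sn, Sr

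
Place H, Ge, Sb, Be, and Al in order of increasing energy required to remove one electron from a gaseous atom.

Al, Ge, Sb, Be, H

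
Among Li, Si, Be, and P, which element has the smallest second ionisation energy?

Si

IE_2 is the cost of taking one more electron from the +1 cation: Li⁺ is the bare [He] core; Si⁺ still has 3 valence electrons; Be⁺ still has 1 valence electron; P⁺ still has 4 valence electrons.
Pulling an electron out of a noble-gas core costs far more than removing a remaining valence electron, so Li sits at the high end of IE_2.
Valence configurations: Si⁺ [Ne]3s²3p¹, Be⁺ [He]2s¹, P⁺ [Ne]3s²3p².
Approximate IE_2 values (kJ/mol): Li 7298, Si 1577, Be 1757, P 1907.
Overall IE_2 order: Si < Be < P < Li.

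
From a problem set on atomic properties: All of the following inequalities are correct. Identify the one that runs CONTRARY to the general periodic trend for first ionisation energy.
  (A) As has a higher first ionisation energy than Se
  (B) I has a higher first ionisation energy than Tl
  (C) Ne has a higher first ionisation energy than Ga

(A)

The general trend: first ionisation energy increases across a period and decreases down a group.
(A) As (period 4, group 15) vs Se (period 4, group 16): the stated order contradicts the simple trend.
(B) I (period 5, group 17) vs Tl (period 6, group 13): the stated order agrees with the simple trend.
(C) Ne (period 2, group 18) vs Ga (period 4, group 13): the stated order agrees with the simple trend.
The exception is (A): Se (4p⁴) ionizes more easily than half-filled As (4p³).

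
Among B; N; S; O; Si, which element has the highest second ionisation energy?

O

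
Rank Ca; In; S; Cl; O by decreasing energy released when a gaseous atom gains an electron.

Cl > S > O > In > Ca

Atoms with high Z_eff and room in the valence shell (especially the halogens) have the most exothermic electron affinities.
Here both period and group differ, so the two effects have to be weighed against each other.
In > Ca: period and group pull opposite ways; the across-period shift dominates (29 vs 2 kJ/mol).
O > In: relative to In, both the across-period and down-group shifts push O's electron affinity up.
S > O: this pair runs against the simple trend — see the exception note.
Cl > S: Cl lies to the right of S in period 3, so the across-period effect alone puts Cl higher.
Note the exception: S has a higher electron affinity than O, contrary to the simple trend — the compact 2p subshell of O repels the added electron more than S's larger 3p does.
Tabulated electron affinity (kJ/mol): O 141, S 200, Cl 349, Ca 2, In 29.
So from highest to lowest: Cl > S > O > In > Ca.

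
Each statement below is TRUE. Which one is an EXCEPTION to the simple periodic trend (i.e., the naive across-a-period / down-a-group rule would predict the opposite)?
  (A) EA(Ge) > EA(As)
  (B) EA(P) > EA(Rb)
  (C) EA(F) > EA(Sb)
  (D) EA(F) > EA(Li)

(A)

The general trend: electron affinity increases across a period and decreases down a group.
(A) Ge (period 4, group 14) vs As (period 4, group 15): the stated order contradicts the simple trend.
(B) P (period 3, group 15) vs Rb (period 5, group 1): the stated order agrees with the simple trend.
(C) F (period 2, group 17) vs Sb (period 5, group 15): the stated order agrees with the simple trend.
(D) F (period 2, group 17) vs Li (period 2, group 1): the stated order agrees with the simple trend.
The exception is (A): adding an electron to As's half-filled 4p³ is unfavourable, so Ge (4p²) has the more exothermic EA.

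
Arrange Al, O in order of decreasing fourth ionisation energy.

Al > O

After 3 electrons have been removed, what remains? Al³⁺ is the bare [Ne] core; O³⁺ still has 3 valence electrons.
Pulling an electron out of a noble-gas core costs far more than removing a remaining valence electron, so Al sits at the high end of IE_4.
The numbers (kJ/mol): Al 11577, O 7469.
Overall IE_4 order: O < Al.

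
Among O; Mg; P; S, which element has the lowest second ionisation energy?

Consider each +1 ion: O⁺ still has 5 valence electrons; Mg⁺ still has 1 valence electron; P⁺ still has 4 valence electrons; S⁺ still has 5 valence electrons.
All are still removing valence electrons, so compare the +1 ions as you would atoms: IE_2 generally rises across a period (higher Z_eff) and falls down a group (larger shell), subject to the usual subshell exceptions.
Valence configurations: O⁺ [He]2s²2p³, Mg⁺ [Ne]3s¹, P⁺ [Ne]3s²3p², S⁺ [Ne]3s²3p³.
The numbers (kJ/mol): O 3388, Mg 1451, P 1907, S 2252.
Hence IE_2: Mg < P < S < O.

Mg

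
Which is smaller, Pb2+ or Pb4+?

Pb4+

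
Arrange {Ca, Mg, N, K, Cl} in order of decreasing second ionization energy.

The second ionization energy removes an electron from the +1 ion. For each element: Ca⁺ still has 1 valence electron; Mg⁺ still has 1 valence electron; N⁺ still has 4 valence electrons; K⁺ is the bare [Ar] core; Cl⁺ still has 6 valence electrons.
Pulling an electron out of a noble-gas core costs far more than removing a remaining valence electron, so K sits at the high end of IE_2.
Valence configurations: Ca⁺ [Ar]4s¹, Mg⁺ [Ne]3s¹, N⁺ [He]2s²2p², Cl⁺ [Ne]3s²3p⁴.
The numbers (kJ/mol): Ca 1145, Mg 1451, N 2856, K 3052, Cl 2298.
So the second ionization energies run Ca < Mg < Cl < N < K.

K > N > Cl > Mg > Ca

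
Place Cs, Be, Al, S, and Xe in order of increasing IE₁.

Removing the outermost electron gets harder across a period and easier down a group.
These span different periods and groups, so the two trends combine.
Al > Cs: relative to Cs, both the across-period and down-group shifts push Al's first ionization energy up.
Be > Al: period and group pull opposite ways; the down-group shift dominates (900 vs 578 kJ/mol).
S > Be: period and group pull opposite ways; the across-period shift dominates (1000 vs 900 kJ/mol).
Xe > S: the two effects oppose for this pair; the across-period effect wins (1170 vs 1000 kJ/mol).
For reference (kJ/mol): Be 900, Al 578, S 1000, Xe 1170, Cs 376.
So from lowest to highest: Cs < Al < Be < S < Xe.

Cs < Al < Be < S < Xe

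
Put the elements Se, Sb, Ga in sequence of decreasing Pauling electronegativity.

Se > Sb > Ga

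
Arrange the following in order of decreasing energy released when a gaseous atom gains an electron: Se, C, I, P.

I > Se > C > P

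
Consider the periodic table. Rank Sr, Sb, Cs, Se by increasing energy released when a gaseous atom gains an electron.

Atoms with high Z_eff and room in the valence shell (especially the halogens) have the most exothermic electron affinities.
Neither a single period nor a single group — weigh both effects.
Cs > Sr: this pair runs against the simple trend — see the exception note.
Sb > Cs: both effects reinforce here, so Sb is clearly the higher of the two.
Se > Sb: relative to Sb, both the across-period and down-group shifts push Se's electron affinity up.
Note the exception: Cs has a higher electron affinity than Sr, contrary to the simple trend — adding an electron to Sr (ns²) has to open a new, higher-energy np subshell, which is unfavourable.
For reference (kJ/mol): Se 195, Sr 5, Sb 103, Cs 46.
So from lowest to highest: Sr < Cs < Sb < Se.

Sr < Cs < Sb < Se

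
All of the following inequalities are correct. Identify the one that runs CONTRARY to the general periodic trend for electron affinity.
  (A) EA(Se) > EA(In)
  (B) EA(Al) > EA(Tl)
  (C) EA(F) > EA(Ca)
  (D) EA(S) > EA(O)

(D)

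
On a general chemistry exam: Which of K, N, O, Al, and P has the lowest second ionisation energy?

After 1 electron has been removed, what remains? K⁺ is the bare [Ar] core; N⁺ still has 4 valence electrons; O⁺ still has 5 valence electrons; Al⁺ still has 2 valence electrons; P⁺ still has 4 valence electrons.
Usually core removal costs more than valence removal, but here the competition is close: a tightly held n=2 valence electron can cost more to remove than an n=3 core electron, so the actual values have to decide it.
Valence configurations: N⁺ [He]2s²2p², O⁺ [He]2s²2p³, Al⁺ [Ne]3s², P⁺ [Ne]3s²3p².
Approximate IE_2 values (kJ/mol): K 3052, N 2856, O 3388, Al 1817, P 1907.
So the second ionization energies run Al < P < N < K < O.

Al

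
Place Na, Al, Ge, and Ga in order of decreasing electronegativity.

Ge > Ga > Al > Na

Na is in period 3, group 1; Al is in period 3, group 13; Ga is in period 4, group 13; Ge is in period 4, group 14.
Electronegativity increases across a period and decreases down a group, tracking effective nuclear charge and atomic size.
Neither a single period nor a single group — weigh both effects.
Al > Na: Al lies to the right of Na in period 3, so the across-period effect alone puts Al higher.
Ga > Al: this pair runs against the simple trend — see the exception note.
Ge > Ga: Ge lies to the right of Ga in period 4, so the across-period effect alone puts Ge higher.
Note the exception: Ga has a higher electronegativity than Al, contrary to the simple trend — poor shielding by filled d (and f) subshells raises the heavier element's effective nuclear charge more than the simple down-group trend predicts.
Approximate values (Pauling): Na 0.93, Al 1.61, Ga 1.81, Ge 2.01.
So from highest to lowest: Ge > Ga > Al > Na.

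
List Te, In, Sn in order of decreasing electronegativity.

Te, Sn, In

Electronegativity increases across a period and decreases down a group, tracking effective nuclear charge and atomic size.
All lie in period 5, so electronegativity increases left to right.
So from highest to lowest: Te > Sn > In.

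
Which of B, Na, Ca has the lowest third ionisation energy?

IE_3 is the cost of taking one more electron from the +2 cation: B²⁺ still has 1 valence electron; Na²⁺ is already 1 electron into the core; Ca²⁺ is the bare [Ar] core.
Pulling an electron out of a noble-gas core costs far more than removing a remaining valence electron, so Ca and Na sit at the high end of IE_3.
Approximate IE_3 values (kJ/mol): B 3660, Na 6910, Ca 4912.
So the third ionization energies run B < Ca < Na.

B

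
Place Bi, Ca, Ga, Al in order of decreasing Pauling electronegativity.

Bi, Ga, Al, Ca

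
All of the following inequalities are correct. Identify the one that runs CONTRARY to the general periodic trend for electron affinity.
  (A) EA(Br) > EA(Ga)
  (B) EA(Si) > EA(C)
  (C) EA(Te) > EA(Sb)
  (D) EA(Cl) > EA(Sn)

(B)

The general trend: electron affinity increases across a period and decreases down a group.
(A) Br (period 4, group 17) vs Ga (period 4, group 13): the stated order agrees with the simple trend.
(B) Si (period 3, group 14) vs C (period 2, group 14): the stated order contradicts the simple trend.
(C) Te (period 5, group 16) vs Sb (period 5, group 15): the stated order agrees with the simple trend.
(D) Cl (period 3, group 17) vs Sn (period 5, group 14): the stated order agrees with the simple trend.
The exception is (B): Si's larger, more diffuse 3p orbitals accept an added electron slightly more readily than C's compact 2p.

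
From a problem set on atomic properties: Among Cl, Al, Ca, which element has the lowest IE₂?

Ca

IE_2 is the cost of taking one more electron from the +1 cation: Cl⁺ still has 6 valence electrons; Al⁺ still has 2 valence electrons; Ca⁺ still has 1 valence electron.
All are still removing valence electrons, so compare the +1 ions as you would atoms: IE_2 generally rises across a period (higher Z_eff) and falls down a group (larger shell), subject to the usual subshell exceptions.
Valence configurations: Cl⁺ [Ne]3s²3p⁴, Al⁺ [Ne]3s², Ca⁺ [Ar]4s¹.
The numbers (kJ/mol): Cl 2298, Al 1817, Ca 1145.
Overall IE_2 order: Ca < Al < Cl.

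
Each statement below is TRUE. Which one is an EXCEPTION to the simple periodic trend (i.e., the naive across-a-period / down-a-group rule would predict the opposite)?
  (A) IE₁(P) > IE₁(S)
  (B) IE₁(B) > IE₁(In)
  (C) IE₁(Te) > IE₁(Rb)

The general trend: IE₁ increases across a period and decreases down a group.
(A) P (period 3, group 15) vs S (period 3, group 16): the stated order contradicts the simple trend.
(B) B (period 2, group 13) vs In (period 5, group 13): the stated order agrees with the simple trend.
(C) Te (period 5, group 16) vs Rb (period 5, group 1): the stated order agrees with the simple trend.
The exception is (A): S (3p⁴) ionizes more easily than half-filled P (3p³) because the paired 3p electron in S is pushed out by e⁻–e⁻ repulsion.

(A)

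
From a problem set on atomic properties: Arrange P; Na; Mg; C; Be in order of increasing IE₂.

Mg < Be < P < C < Na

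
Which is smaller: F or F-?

F

Forming F- adds 1 electron to F. More electron–electron repulsion in the same shell, with unchanged nuclear charge, lets the cloud expand.
An anion is larger than its parent atom: F- > F.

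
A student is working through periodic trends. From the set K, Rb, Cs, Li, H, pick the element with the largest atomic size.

Cs

H is in period 1, group 1; Li is in period 2, group 1; K is in period 4, group 1; Rb is in period 5, group 1; Cs is in period 6, group 1.
Across a period the added protons contract the valence shell; down a group each new principal shell makes the atom larger.
All are in group 1, so atomic radius increases down the group.
The largest atomic size among these belongs to Cs.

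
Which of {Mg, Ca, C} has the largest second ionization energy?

C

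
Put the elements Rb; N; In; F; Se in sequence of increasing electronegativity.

Rb < In < Se < N < F

N is in period 2, group 15; F is in period 2, group 17; Se is in period 4, group 16; Rb is in period 5, group 1; In is in period 5, group 13.
Electronegativity increases across a period and decreases down a group, tracking effective nuclear charge and atomic size.
Here both period and group differ, so the two effects have to be weighed against each other.
In > Rb: both are in period 5; the period trend gives In the larger value.
Se > In: both effects reinforce here, so Se is clearly the higher of the two.
N > Se: the two effects oppose for this pair; the down-group effect wins (3.04 vs 2.55).
F > N: both are in period 2; the period trend gives F the larger value.
Approximate values (Pauling): N 3.04, F 3.98, Se 2.55, Rb 0.82, In 1.78.
So from lowest to highest: Rb < In < Se < N < F.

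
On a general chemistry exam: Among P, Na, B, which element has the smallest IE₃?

P

IE_3 is the cost of taking one more electron from the +2 cation: P²⁺ still has 3 valence electrons; Na²⁺ is already 1 electron into the core; B²⁺ still has 1 valence electron.
Core electrons are held far more tightly than valence electrons, so Na tops the IE_3 order.
Valence configurations: P²⁺ [Ne]3s²3p¹, B²⁺ [He]2s¹.
Approximate IE_3 values (kJ/mol): P 2914, Na 6910, B 3660.
Hence IE_3: P < B < Na.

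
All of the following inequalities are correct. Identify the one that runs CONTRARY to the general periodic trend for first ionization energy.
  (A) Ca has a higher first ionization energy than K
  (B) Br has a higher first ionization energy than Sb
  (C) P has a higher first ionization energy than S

The general trend: first ionization energy increases across a period and decreases down a group.
(A) Ca (period 4, group 2) vs K (period 4, group 1): the stated order agrees with the simple trend.
(B) Br (period 4, group 17) vs Sb (period 5, group 15): the stated order agrees with the simple trend.
(C) P (period 3, group 15) vs S (period 3, group 16): the stated order contradicts the simple trend.
The exception is (C): S (3p⁴) ionizes more easily than half-filled P (3p³) because the paired 3p electron in S is pushed out by e⁻–e⁻ repulsion.

(C)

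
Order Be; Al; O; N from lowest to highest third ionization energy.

After 2 electrons have been removed, what remains? Be²⁺ is the bare [He] core; Al²⁺ still has 1 valence electron; O²⁺ still has 4 valence electrons; N²⁺ still has 3 valence electrons.
Breaking into a closed-shell core is much more expensive than removing a leftover valence electron — Be has the largest IE_3 here.
Valence configurations: Al²⁺ [Ne]3s¹, O²⁺ [He]2s²2p², N²⁺ [He]2s²2p¹.
The numbers (kJ/mol): Be 14849, Al 2745, O 5300, N 4578.
So the third ionization energies run Al < N < O < Be.

Al < N < O < Be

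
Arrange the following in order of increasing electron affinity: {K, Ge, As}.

K, As, Ge

K is in period 4, group 1; Ge is in period 4, group 14; As is in period 4, group 15.
Adding an electron releases more energy for atoms nearer the top right (short of the noble gases).
All lie in period 4; the across-period trend (electron affinity increases left to right) applies, with the exception below.
Note the exception: Ge has a higher electron affinity than As, contrary to the simple trend — adding an electron to As's half-filled 4p³ is unfavourable, so Ge (4p²) has the more exothermic EA.
For reference (kJ/mol): K 48, Ge 119, As 78.
So from lowest to highest: K < As < Ge.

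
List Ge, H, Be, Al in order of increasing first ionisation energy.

Al, Ge, Be, H

H is in period 1, group 1; Be is in period 2, group 2; Al is in period 3, group 13; Ge is in period 4, group 14.
Removing the outermost electron gets harder across a period and easier down a group.
A diagonal step moves right (one effect) and down (the opposite effect) at once.
Ge > Al: period and group pull opposite ways; the across-period shift dominates (762 vs 578 kJ/mol).
Be > Ge: the two effects oppose for this pair; the down-group effect wins (900 vs 762 kJ/mol).
H > Be: the two effects oppose for this pair; the down-group effect wins (1312 vs 900 kJ/mol).
Approximate values (kJ/mol): H 1312, Be 900, Al 578, Ge 762.
So from lowest to highest: Al < Ge < Be < H.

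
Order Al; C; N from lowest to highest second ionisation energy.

Al, C, N

The second ionization energy removes an electron from the +1 ion. For each element: Al⁺ still has 2 valence electrons; C⁺ still has 3 valence electrons; N⁺ still has 4 valence electrons.
All are still removing valence electrons, so compare the +1 ions as you would atoms: IE_2 generally rises across a period (higher Z_eff) and falls down a group (larger shell), subject to the usual subshell exceptions.
Valence configurations: Al⁺ [Ne]3s², C⁺ [He]2s²2p¹, N⁺ [He]2s²2p².
The numbers (kJ/mol): Al 1817, C 2353, N 2856.
Overall IE_2 order: Al < C < N.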